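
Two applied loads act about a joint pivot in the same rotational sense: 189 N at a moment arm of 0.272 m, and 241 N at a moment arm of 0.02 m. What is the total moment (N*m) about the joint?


M = F1 * d1 + F2 * d2
M = 189 * 0.272 + 241 * 0.02
M = 51.4080 + 4.8200
M = 56.2280


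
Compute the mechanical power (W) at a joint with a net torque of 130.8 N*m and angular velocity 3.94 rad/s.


P = M * omega
P = 130.8 * 3.94
P = 515.3520


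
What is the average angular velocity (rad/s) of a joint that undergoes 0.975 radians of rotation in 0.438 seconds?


omega = delta_theta / delta_t
omega = 0.975 / 0.438
omega = 2.2260


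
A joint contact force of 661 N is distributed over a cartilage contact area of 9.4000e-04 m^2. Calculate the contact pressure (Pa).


P = F / A
P = 661 / 9.4000e-04
P = 703191.4894


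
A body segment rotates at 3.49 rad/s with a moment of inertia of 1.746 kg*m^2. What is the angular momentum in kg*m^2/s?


L = I * omega
L = 1.746 * 3.49
L = 6.0935


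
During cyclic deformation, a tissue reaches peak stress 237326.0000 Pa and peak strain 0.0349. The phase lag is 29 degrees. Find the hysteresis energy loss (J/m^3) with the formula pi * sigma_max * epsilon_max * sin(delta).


E_loss = pi * sigma_max * epsilon_max * sin(delta)
delta = 29 deg = 0.5061 rad
sin(delta) = 0.4848
E_loss = pi * 237326.0000 * 0.0349 * 0.4848
E_loss = 12615.1334


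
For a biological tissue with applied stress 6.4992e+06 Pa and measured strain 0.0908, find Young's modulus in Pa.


E = stress / strain
E = 6.4992e+06 / 0.0908
E = 7.1577e+07


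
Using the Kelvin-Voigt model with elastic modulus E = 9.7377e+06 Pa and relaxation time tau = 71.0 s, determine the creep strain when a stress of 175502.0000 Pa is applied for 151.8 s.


epsilon(t) = (sigma/E) * (1 - exp(-t/tau))
sigma/E = 175502.0000 / 9.7377e+06 = 0.0180
exp(-t/tau) = exp(-151.8 / 71.0) = 0.1179
epsilon = 0.0180 * (1 - 0.1179)
epsilon = 0.0159


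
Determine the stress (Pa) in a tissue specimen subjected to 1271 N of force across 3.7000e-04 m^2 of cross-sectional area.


stress = F / A
stress = 1271 / 3.7000e-04
stress = 3.4351e+06


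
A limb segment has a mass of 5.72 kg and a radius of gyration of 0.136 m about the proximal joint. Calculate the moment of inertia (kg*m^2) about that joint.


I = m * k^2
I = 5.72 * 0.136^2
k^2 = 0.0185
I = 0.1058


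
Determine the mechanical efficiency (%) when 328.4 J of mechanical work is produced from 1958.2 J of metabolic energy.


eta = (W_mech / E_meta) * 100
eta = (328.4 / 1958.2) * 100
ratio = 0.1677
eta = 16.7705


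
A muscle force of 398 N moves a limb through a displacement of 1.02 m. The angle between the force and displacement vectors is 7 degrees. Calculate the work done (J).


W = F * d * cos(theta)
theta = 7 deg = 0.1222 rad
cos(theta) = 0.9925
W = 398 * 1.02 * 0.9925
W = 402.9340


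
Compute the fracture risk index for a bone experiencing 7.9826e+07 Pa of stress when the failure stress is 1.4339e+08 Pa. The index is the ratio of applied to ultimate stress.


FRI = applied / ultimate
FRI = 7.9826e+07 / 1.4339e+08
FRI = 0.5567


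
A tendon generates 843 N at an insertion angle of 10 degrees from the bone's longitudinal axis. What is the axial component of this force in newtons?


F_eff = F_tendon * cos(theta)
theta = 10 deg = 0.1745 rad
cos(theta) = 0.9848
F_eff = 843 * 0.9848
F_eff = 830.1929


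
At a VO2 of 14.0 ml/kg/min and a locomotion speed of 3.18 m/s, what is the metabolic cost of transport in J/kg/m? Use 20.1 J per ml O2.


Power per kg = VO2 * 20.1 / 60
Power per kg = 14.0 * 20.1 / 60 = 4.6900 W/kg
Cost = power_per_kg / speed
Cost = 4.6900 / 3.18
Cost = 1.4748


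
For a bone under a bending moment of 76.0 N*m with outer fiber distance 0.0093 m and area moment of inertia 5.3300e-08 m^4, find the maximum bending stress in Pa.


sigma = M * c / I
sigma = 76.0 * 0.0093 / 5.3300e-08
M * c = 0.7068
sigma = 1.3261e+07


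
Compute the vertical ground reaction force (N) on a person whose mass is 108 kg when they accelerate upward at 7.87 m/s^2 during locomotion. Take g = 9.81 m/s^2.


GRF = m * (g + a)
GRF = 108 * (9.81 + 7.87)
GRF = 108 * 17.6800
GRF = 1909.4400


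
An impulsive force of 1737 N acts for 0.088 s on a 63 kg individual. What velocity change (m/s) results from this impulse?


J = F * dt = 1737 * 0.088 = 152.8560 N*s
delta_v = J / m
delta_v = 152.8560 / 63
delta_v = 2.4263


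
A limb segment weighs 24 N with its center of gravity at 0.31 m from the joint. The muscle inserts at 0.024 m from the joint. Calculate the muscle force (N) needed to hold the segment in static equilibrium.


F_muscle = W * d_load / d_muscle
F_muscle = 24 * 0.31 / 0.024
Numerator = 7.4400
F_muscle = 310.0000


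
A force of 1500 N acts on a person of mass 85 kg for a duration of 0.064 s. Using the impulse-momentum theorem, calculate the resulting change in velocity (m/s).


J = F * dt = 1500 * 0.064 = 96.0000 N*s
delta_v = J / m
delta_v = 96.0000 / 85
delta_v = 1.1294


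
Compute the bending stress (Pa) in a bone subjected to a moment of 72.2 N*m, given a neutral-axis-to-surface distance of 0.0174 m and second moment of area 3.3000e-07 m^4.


sigma = M * c / I
sigma = 72.2 * 0.0174 / 3.3000e-07
M * c = 1.2563
sigma = 3.8069e+06


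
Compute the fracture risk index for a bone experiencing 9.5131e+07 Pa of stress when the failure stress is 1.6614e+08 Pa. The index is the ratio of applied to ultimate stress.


FRI = applied / ultimate
FRI = 9.5131e+07 / 1.6614e+08
FRI = 0.5726


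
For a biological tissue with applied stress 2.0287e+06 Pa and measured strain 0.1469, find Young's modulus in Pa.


E = stress / strain
E = 2.0287e+06 / 0.1469
E = 1.3810e+07


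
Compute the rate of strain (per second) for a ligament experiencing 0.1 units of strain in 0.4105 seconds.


strain_rate = delta_strain / delta_t
strain_rate = 0.1 / 0.4105
strain_rate = 0.2436


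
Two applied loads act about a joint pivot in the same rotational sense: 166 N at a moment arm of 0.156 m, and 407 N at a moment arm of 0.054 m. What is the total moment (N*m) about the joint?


M = F1 * d1 + F2 * d2
M = 166 * 0.156 + 407 * 0.054
M = 25.8960 + 21.9780
M = 47.8740


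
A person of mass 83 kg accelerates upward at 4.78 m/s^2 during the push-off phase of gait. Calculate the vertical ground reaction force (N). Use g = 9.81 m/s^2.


GRF = m * (g + a)
GRF = 83 * (9.81 + 4.78)
GRF = 83 * 14.5900
GRF = 1210.9700


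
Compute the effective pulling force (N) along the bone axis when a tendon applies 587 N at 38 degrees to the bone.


F_eff = F_tendon * cos(theta)
theta = 38 deg = 0.6632 rad
cos(theta) = 0.7880
F_eff = 587 * 0.7880
F_eff = 462.5623


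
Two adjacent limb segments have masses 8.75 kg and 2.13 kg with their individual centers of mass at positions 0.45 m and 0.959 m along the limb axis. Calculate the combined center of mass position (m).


COM = (m1*x1 + m2*x2) / (m1 + m2)
COM = (8.75*0.45 + 2.13*0.959) / (8.75 + 2.13)
Numerator = 5.9802
Denominator = 10.8800
COM = 0.5496


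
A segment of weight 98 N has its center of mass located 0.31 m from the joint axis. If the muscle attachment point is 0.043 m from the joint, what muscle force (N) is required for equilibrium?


F_muscle = W * d_load / d_muscle
F_muscle = 98 * 0.31 / 0.043
Numerator = 30.3800
F_muscle = 706.5116


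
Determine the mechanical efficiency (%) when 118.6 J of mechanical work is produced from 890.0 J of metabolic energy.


eta = (W_mech / E_meta) * 100
eta = (118.6 / 890.0) * 100
ratio = 0.1333
eta = 13.3258


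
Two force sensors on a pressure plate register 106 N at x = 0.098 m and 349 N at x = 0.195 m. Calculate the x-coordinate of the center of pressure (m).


COP_x = (F1*x1 + F2*x2) / (F1 + F2)
COP_x = (106*0.098 + 349*0.195) / (106 + 349)
Numerator = 78.4430
Denominator = 455
COP_x = 0.1724


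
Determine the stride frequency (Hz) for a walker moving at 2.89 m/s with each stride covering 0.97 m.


f = v / stride_length
f = 2.89 / 0.97
f = 2.9794


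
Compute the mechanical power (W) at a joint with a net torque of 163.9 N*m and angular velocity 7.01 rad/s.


P = M * omega
P = 163.9 * 7.01
P = 1148.9390


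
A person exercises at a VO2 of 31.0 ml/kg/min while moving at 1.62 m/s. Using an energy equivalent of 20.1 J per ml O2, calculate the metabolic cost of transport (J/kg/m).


Power per kg = VO2 * 20.1 / 60
Power per kg = 31.0 * 20.1 / 60 = 10.3850 W/kg
Cost = power_per_kg / speed
Cost = 10.3850 / 1.62
Cost = 6.4105


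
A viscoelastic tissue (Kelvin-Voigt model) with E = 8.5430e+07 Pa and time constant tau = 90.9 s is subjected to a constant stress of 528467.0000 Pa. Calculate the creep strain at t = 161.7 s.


epsilon(t) = (sigma/E) * (1 - exp(-t/tau))
sigma/E = 528467.0000 / 8.5430e+07 = 0.0062
exp(-t/tau) = exp(-161.7 / 90.9) = 0.1688
epsilon = 0.0062 * (1 - 0.1688)
epsilon = 0.0051


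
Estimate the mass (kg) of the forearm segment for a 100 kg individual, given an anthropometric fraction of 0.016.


m_segment = body_mass * fraction
m_segment = 100 * 0.016
m_segment = 1.6000


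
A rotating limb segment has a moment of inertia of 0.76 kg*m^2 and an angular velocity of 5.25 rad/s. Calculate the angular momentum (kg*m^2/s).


L = I * omega
L = 0.76 * 5.25
L = 3.9900


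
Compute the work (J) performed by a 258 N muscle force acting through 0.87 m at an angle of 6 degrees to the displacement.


W = F * d * cos(theta)
theta = 6 deg = 0.1047 rad
cos(theta) = 0.9945
W = 258 * 0.87 * 0.9945
W = 223.2304


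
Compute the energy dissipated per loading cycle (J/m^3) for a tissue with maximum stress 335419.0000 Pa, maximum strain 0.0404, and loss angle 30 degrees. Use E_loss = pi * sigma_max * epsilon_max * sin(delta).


E_loss = pi * sigma_max * epsilon_max * sin(delta)
delta = 30 deg = 0.5236 rad
sin(delta) = 0.5000
E_loss = pi * 335419.0000 * 0.0404 * 0.5000
E_loss = 21285.7473


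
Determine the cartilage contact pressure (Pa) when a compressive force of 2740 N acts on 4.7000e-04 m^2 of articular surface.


P = F / A
P = 2740 / 4.7000e-04
P = 5.8298e+06


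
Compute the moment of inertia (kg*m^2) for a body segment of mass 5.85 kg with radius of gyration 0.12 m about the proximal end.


I = m * k^2
I = 5.85 * 0.12^2
k^2 = 0.0144
I = 0.0842


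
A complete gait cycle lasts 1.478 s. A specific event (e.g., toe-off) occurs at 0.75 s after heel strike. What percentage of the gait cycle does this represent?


pct = (event_time / cycle_time) * 100
pct = (0.75 / 1.478) * 100
ratio = 0.5074
pct = 50.7442


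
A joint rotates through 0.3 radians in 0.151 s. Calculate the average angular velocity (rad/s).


omega = delta_theta / delta_t
omega = 0.3 / 0.151
omega = 1.9868


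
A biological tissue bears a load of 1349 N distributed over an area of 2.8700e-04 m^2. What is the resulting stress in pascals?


stress = F / A
stress = 1349 / 2.8700e-04
stress = 4.7003e+06


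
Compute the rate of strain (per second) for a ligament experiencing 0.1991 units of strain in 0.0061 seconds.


strain_rate = delta_strain / delta_t
strain_rate = 0.1991 / 0.0061
strain_rate = 32.6393


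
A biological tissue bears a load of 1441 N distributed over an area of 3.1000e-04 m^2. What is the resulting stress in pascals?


stress = F / A
stress = 1441 / 3.1000e-04
stress = 4.6484e+06


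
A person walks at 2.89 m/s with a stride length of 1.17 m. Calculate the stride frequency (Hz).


f = v / stride_length
f = 2.89 / 1.17
f = 2.4701


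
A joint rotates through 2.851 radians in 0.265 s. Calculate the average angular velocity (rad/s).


omega = delta_theta / delta_t
omega = 2.851 / 0.265
omega = 10.7585


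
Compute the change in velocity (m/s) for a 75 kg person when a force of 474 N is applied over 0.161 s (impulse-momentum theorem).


J = F * dt = 474 * 0.161 = 76.3140 N*s
delta_v = J / m
delta_v = 76.3140 / 75
delta_v = 1.0175


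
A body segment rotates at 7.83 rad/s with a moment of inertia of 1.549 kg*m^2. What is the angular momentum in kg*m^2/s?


L = I * omega
L = 1.549 * 7.83
L = 12.1287


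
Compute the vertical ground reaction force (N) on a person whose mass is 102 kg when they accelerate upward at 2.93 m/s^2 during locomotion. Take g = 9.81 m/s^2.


GRF = m * (g + a)
GRF = 102 * (9.81 + 2.93)
GRF = 102 * 12.7400
GRF = 1299.4800


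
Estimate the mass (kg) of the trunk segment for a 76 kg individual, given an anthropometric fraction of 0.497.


m_segment = body_mass * fraction
m_segment = 76 * 0.497
m_segment = 37.7720


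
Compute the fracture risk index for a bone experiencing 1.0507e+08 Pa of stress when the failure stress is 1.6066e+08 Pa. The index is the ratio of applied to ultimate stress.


FRI = applied / ultimate
FRI = 1.0507e+08 / 1.6066e+08
FRI = 0.6540


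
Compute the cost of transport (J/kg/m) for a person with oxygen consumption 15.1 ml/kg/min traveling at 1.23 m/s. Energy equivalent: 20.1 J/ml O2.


Power per kg = VO2 * 20.1 / 60
Power per kg = 15.1 * 20.1 / 60 = 5.0585 W/kg
Cost = power_per_kg / speed
Cost = 5.0585 / 1.23
Cost = 4.1126


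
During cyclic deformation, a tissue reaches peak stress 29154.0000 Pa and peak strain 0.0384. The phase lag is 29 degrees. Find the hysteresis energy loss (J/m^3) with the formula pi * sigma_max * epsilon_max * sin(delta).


E_loss = pi * sigma_max * epsilon_max * sin(delta)
delta = 29 deg = 0.5061 rad
sin(delta) = 0.4848
E_loss = pi * 29154.0000 * 0.0384 * 0.4848
E_loss = 1705.1024


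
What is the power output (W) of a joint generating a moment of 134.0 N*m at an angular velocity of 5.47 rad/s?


P = M * omega
P = 134.0 * 5.47
P = 732.9800


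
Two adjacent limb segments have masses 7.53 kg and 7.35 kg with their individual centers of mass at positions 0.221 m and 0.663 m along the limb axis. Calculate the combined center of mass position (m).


COM = (m1*x1 + m2*x2) / (m1 + m2)
COM = (7.53*0.221 + 7.35*0.663) / (7.53 + 7.35)
Numerator = 6.5372
Denominator = 14.8800
COM = 0.4393


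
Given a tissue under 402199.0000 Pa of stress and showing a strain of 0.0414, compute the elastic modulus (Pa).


E = stress / strain
E = 402199.0000 / 0.0414
E = 9.7150e+06


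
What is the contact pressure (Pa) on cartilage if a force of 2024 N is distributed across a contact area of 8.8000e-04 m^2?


P = F / A
P = 2024 / 8.8000e-04
P = 2.3000e+06


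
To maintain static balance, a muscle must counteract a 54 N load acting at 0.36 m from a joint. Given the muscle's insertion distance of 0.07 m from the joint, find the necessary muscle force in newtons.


F_muscle = W * d_load / d_muscle
F_muscle = 54 * 0.36 / 0.07
Numerator = 19.4400
F_muscle = 277.7143


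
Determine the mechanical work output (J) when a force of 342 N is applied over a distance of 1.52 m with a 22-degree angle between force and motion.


W = F * d * cos(theta)
theta = 22 deg = 0.3840 rad
cos(theta) = 0.9272
W = 342 * 1.52 * 0.9272
W = 481.9873


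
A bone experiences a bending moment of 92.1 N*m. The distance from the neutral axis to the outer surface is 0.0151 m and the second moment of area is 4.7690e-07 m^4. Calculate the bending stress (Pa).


sigma = M * c / I
sigma = 92.1 * 0.0151 / 4.7690e-07
M * c = 1.3907
sigma = 2.9161e+06


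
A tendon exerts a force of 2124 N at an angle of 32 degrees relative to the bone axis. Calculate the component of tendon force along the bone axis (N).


F_eff = F_tendon * cos(theta)
theta = 32 deg = 0.5585 rad
cos(theta) = 0.8480
F_eff = 2124 * 0.8480
F_eff = 1801.2542


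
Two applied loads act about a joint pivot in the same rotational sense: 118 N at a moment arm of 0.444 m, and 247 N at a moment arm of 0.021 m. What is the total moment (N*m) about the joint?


M = F1 * d1 + F2 * d2
M = 118 * 0.444 + 247 * 0.021
M = 52.3920 + 5.1870
M = 57.5790


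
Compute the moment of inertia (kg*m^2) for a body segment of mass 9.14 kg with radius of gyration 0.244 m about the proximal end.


I = m * k^2
I = 9.14 * 0.244^2
k^2 = 0.0595
I = 0.5442


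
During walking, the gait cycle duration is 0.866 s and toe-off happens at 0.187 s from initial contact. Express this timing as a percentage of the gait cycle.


pct = (event_time / cycle_time) * 100
pct = (0.187 / 0.866) * 100
ratio = 0.2159
pct = 21.5935


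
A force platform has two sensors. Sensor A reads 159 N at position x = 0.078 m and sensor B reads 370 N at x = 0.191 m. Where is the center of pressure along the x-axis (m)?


COP_x = (F1*x1 + F2*x2) / (F1 + F2)
COP_x = (159*0.078 + 370*0.191) / (159 + 370)
Numerator = 83.0720
Denominator = 529
COP_x = 0.1570


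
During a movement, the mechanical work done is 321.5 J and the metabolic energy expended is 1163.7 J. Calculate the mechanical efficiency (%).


eta = (W_mech / E_meta) * 100
eta = (321.5 / 1163.7) * 100
ratio = 0.2763
eta = 27.6274


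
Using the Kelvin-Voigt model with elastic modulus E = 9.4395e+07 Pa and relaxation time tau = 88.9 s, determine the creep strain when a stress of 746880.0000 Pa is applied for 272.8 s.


epsilon(t) = (sigma/E) * (1 - exp(-t/tau))
sigma/E = 746880.0000 / 9.4395e+07 = 0.0079
exp(-t/tau) = exp(-272.8 / 88.9) = 0.0465
epsilon = 0.0079 * (1 - 0.0465)
epsilon = 0.0075


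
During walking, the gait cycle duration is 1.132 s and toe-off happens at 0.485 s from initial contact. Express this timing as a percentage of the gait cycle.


pct = (event_time / cycle_time) * 100
pct = (0.485 / 1.132) * 100
ratio = 0.4284
pct = 42.8445


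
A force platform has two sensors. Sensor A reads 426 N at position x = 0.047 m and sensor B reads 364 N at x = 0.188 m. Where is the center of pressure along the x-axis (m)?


COP_x = (F1*x1 + F2*x2) / (F1 + F2)
COP_x = (426*0.047 + 364*0.188) / (426 + 364)
Numerator = 88.4540
Denominator = 790
COP_x = 0.1120


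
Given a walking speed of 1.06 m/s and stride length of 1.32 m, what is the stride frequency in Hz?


f = v / stride_length
f = 1.06 / 1.32
f = 0.8030


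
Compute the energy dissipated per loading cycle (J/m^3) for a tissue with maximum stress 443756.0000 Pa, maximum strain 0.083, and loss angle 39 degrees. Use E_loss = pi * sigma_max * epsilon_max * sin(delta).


E_loss = pi * sigma_max * epsilon_max * sin(delta)
delta = 39 deg = 0.6807 rad
sin(delta) = 0.6293
E_loss = pi * 443756.0000 * 0.083 * 0.6293
E_loss = 72818.8820


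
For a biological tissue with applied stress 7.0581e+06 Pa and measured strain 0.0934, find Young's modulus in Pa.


E = stress / strain
E = 7.0581e+06 / 0.0934
E = 7.5569e+07


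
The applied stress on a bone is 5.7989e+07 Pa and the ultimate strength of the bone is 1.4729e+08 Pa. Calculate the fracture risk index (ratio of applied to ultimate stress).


FRI = applied / ultimate
FRI = 5.7989e+07 / 1.4729e+08
FRI = 0.3937


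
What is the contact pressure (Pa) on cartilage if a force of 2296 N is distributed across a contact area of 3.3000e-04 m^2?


P = F / A
P = 2296 / 3.3000e-04
P = 6.9576e+06


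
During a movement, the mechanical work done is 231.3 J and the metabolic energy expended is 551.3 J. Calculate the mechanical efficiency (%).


eta = (W_mech / E_meta) * 100
eta = (231.3 / 551.3) * 100
ratio = 0.4196
eta = 41.9554


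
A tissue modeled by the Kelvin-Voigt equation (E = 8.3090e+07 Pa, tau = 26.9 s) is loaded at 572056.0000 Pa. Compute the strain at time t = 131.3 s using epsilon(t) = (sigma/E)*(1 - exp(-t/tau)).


epsilon(t) = (sigma/E) * (1 - exp(-t/tau))
sigma/E = 572056.0000 / 8.3090e+07 = 0.0069
exp(-t/tau) = exp(-131.3 / 26.9) = 0.0076
epsilon = 0.0069 * (1 - 0.0076)
epsilon = 0.0068


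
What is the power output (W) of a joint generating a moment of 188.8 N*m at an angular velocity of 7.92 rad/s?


P = M * omega
P = 188.8 * 7.92
P = 1495.2960


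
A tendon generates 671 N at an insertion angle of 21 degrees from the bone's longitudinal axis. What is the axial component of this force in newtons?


F_eff = F_tendon * cos(theta)
theta = 21 deg = 0.3665 rad
cos(theta) = 0.9336
F_eff = 671 * 0.9336
F_eff = 626.4325


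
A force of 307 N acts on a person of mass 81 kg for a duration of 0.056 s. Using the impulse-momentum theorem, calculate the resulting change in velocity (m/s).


J = F * dt = 307 * 0.056 = 17.1920 N*s
delta_v = J / m
delta_v = 17.1920 / 81
delta_v = 0.2122


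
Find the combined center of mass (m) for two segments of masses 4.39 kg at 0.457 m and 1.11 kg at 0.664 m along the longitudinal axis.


COM = (m1*x1 + m2*x2) / (m1 + m2)
COM = (4.39*0.457 + 1.11*0.664) / (4.39 + 1.11)
Numerator = 2.7433
Denominator = 5.5000
COM = 0.4988


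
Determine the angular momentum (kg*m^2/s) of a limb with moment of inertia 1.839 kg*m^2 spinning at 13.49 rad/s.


L = I * omega
L = 1.839 * 13.49
L = 24.8081


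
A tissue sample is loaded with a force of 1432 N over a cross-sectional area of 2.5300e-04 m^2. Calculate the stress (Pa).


stress = F / A
stress = 1432 / 2.5300e-04
stress = 5.6601e+06


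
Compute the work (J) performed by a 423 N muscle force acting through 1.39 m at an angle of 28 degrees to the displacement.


W = F * d * cos(theta)
theta = 28 deg = 0.4887 rad
cos(theta) = 0.8829
W = 423 * 1.39 * 0.8829
W = 519.1467


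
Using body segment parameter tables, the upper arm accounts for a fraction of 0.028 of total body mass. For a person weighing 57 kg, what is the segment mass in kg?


m_segment = body_mass * fraction
m_segment = 57 * 0.028
m_segment = 1.5960


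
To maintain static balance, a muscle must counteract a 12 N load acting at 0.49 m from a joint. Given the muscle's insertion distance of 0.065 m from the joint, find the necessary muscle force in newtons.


F_muscle = W * d_load / d_muscle
F_muscle = 12 * 0.49 / 0.065
Numerator = 5.8800
F_muscle = 90.4615


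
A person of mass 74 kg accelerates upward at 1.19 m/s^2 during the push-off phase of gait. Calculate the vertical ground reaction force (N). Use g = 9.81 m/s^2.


GRF = m * (g + a)
GRF = 74 * (9.81 + 1.19)
GRF = 74 * 11.0000
GRF = 814.0000


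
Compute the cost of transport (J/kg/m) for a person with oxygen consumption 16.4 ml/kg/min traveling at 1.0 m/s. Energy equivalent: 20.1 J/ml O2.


Power per kg = VO2 * 20.1 / 60
Power per kg = 16.4 * 20.1 / 60 = 5.4940 W/kg
Cost = power_per_kg / speed
Cost = 5.4940 / 1.0
Cost = 5.4940


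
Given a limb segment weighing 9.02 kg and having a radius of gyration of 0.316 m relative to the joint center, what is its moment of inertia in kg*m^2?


I = m * k^2
I = 9.02 * 0.316^2
k^2 = 0.0999
I = 0.9007


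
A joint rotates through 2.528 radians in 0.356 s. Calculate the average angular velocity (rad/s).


omega = delta_theta / delta_t
omega = 2.528 / 0.356
omega = 7.1011


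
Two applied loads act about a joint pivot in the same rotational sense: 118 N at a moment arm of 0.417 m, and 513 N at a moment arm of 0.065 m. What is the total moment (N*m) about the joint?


M = F1 * d1 + F2 * d2
M = 118 * 0.417 + 513 * 0.065
M = 49.2060 + 33.3450
M = 82.5510


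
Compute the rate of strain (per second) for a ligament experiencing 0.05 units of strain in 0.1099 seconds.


strain_rate = delta_strain / delta_t
strain_rate = 0.05 / 0.1099
strain_rate = 0.4550


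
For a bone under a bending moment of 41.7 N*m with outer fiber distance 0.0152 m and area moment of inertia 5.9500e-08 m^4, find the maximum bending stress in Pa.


sigma = M * c / I
sigma = 41.7 * 0.0152 / 5.9500e-08
M * c = 0.6338
sigma = 1.0653e+07


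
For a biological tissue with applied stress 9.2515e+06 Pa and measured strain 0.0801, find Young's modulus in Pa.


E = stress / strain
E = 9.2515e+06 / 0.0801
E = 1.1550e+08


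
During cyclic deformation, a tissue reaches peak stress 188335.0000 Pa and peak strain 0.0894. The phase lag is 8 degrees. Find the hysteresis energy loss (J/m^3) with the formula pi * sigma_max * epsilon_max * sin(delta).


E_loss = pi * sigma_max * epsilon_max * sin(delta)
delta = 8 deg = 0.1396 rad
sin(delta) = 0.1392
E_loss = pi * 188335.0000 * 0.0894 * 0.1392
E_loss = 7361.6257


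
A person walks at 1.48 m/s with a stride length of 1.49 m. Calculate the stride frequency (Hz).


f = v / stride_length
f = 1.48 / 1.49
f = 0.9933


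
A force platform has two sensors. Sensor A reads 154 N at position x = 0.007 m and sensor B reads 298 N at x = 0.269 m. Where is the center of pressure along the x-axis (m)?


COP_x = (F1*x1 + F2*x2) / (F1 + F2)
COP_x = (154*0.007 + 298*0.269) / (154 + 298)
Numerator = 81.2400
Denominator = 452
COP_x = 0.1797


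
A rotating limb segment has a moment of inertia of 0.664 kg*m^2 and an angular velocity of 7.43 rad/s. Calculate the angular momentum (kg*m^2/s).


L = I * omega
L = 0.664 * 7.43
L = 4.9335


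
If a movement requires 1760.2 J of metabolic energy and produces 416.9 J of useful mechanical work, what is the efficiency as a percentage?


eta = (W_mech / E_meta) * 100
eta = (416.9 / 1760.2) * 100
ratio = 0.2368
eta = 23.6848


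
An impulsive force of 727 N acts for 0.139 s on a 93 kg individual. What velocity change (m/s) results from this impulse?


J = F * dt = 727 * 0.139 = 101.0530 N*s
delta_v = J / m
delta_v = 101.0530 / 93
delta_v = 1.0866


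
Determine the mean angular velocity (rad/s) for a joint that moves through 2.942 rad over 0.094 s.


omega = delta_theta / delta_t
omega = 2.942 / 0.094
omega = 31.2979


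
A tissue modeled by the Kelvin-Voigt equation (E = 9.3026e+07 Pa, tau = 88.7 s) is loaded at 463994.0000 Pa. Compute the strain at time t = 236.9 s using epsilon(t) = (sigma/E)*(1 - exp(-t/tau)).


epsilon(t) = (sigma/E) * (1 - exp(-t/tau))
sigma/E = 463994.0000 / 9.3026e+07 = 0.0050
exp(-t/tau) = exp(-236.9 / 88.7) = 0.0692
epsilon = 0.0050 * (1 - 0.0692)
epsilon = 0.0046


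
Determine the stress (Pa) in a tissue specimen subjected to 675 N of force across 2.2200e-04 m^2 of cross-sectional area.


stress = F / A
stress = 675 / 2.2200e-04
stress = 3.0405e+06


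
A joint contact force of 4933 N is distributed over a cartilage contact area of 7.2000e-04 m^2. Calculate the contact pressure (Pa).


P = F / A
P = 4933 / 7.2000e-04
P = 6.8514e+06


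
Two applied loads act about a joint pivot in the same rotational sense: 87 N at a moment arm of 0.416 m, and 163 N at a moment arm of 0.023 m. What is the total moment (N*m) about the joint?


M = F1 * d1 + F2 * d2
M = 87 * 0.416 + 163 * 0.023
M = 36.1920 + 3.7490
M = 39.9410


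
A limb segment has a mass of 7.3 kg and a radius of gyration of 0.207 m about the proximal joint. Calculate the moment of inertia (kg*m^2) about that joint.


I = m * k^2
I = 7.3 * 0.207^2
k^2 = 0.0428
I = 0.3128


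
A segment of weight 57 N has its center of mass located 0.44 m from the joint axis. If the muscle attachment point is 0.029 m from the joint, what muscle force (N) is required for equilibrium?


F_muscle = W * d_load / d_muscle
F_muscle = 57 * 0.44 / 0.029
Numerator = 25.0800
F_muscle = 864.8276


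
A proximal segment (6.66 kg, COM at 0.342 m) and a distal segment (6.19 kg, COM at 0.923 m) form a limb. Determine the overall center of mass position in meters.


COM = (m1*x1 + m2*x2) / (m1 + m2)
COM = (6.66*0.342 + 6.19*0.923) / (6.66 + 6.19)
Numerator = 7.9911
Denominator = 12.8500
COM = 0.6219


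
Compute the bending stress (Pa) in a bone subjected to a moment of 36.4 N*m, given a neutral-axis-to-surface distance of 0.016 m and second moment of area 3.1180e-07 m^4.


sigma = M * c / I
sigma = 36.4 * 0.016 / 3.1180e-07
M * c = 0.5824
sigma = 1.8679e+06


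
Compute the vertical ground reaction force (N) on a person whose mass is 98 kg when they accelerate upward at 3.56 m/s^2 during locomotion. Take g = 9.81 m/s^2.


GRF = m * (g + a)
GRF = 98 * (9.81 + 3.56)
GRF = 98 * 13.3700
GRF = 1310.2600


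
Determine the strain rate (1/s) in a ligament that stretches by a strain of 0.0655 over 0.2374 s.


strain_rate = delta_strain / delta_t
strain_rate = 0.0655 / 0.2374
strain_rate = 0.2759


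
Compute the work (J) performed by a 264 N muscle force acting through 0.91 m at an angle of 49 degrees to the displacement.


W = F * d * cos(theta)
theta = 49 deg = 0.8552 rad
cos(theta) = 0.6561
W = 264 * 0.91 * 0.6561
W = 157.6116


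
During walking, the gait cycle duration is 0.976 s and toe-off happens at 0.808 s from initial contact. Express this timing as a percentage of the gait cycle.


pct = (event_time / cycle_time) * 100
pct = (0.808 / 0.976) * 100
ratio = 0.8279
pct = 82.7869


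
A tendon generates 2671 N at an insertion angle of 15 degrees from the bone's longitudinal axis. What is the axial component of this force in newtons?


F_eff = F_tendon * cos(theta)
theta = 15 deg = 0.2618 rad
cos(theta) = 0.9659
F_eff = 2671 * 0.9659
F_eff = 2579.9879


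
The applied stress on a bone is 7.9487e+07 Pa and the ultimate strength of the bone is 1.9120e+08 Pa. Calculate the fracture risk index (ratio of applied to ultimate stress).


FRI = applied / ultimate
FRI = 7.9487e+07 / 1.9120e+08
FRI = 0.4157


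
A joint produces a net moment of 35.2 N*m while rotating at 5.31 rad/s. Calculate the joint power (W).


P = M * omega
P = 35.2 * 5.31
P = 186.9120


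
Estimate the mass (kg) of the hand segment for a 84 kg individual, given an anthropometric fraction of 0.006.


m_segment = body_mass * fraction
m_segment = 84 * 0.006
m_segment = 0.5040


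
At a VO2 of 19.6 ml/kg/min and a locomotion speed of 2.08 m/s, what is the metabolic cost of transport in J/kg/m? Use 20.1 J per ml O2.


Power per kg = VO2 * 20.1 / 60
Power per kg = 19.6 * 20.1 / 60 = 6.5660 W/kg
Cost = power_per_kg / speed
Cost = 6.5660 / 2.08
Cost = 3.1567


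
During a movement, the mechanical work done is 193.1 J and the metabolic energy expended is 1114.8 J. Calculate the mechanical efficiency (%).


eta = (W_mech / E_meta) * 100
eta = (193.1 / 1114.8) * 100
ratio = 0.1732
eta = 17.3215


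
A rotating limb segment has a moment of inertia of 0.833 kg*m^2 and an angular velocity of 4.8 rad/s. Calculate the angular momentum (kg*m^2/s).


L = I * omega
L = 0.833 * 4.8
L = 3.9984


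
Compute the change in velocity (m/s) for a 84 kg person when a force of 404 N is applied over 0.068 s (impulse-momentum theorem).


J = F * dt = 404 * 0.068 = 27.4720 N*s
delta_v = J / m
delta_v = 27.4720 / 84
delta_v = 0.3270


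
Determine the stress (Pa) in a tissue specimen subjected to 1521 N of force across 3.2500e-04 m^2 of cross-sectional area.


stress = F / A
stress = 1521 / 3.2500e-04
stress = 4.6800e+06


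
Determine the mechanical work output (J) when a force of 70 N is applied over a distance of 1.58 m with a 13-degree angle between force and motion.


W = F * d * cos(theta)
theta = 13 deg = 0.2269 rad
cos(theta) = 0.9744
W = 70 * 1.58 * 0.9744
W = 107.7653


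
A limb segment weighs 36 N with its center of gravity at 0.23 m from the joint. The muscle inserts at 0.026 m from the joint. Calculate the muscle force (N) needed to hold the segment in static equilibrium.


F_muscle = W * d_load / d_muscle
F_muscle = 36 * 0.23 / 0.026
Numerator = 8.2800
F_muscle = 318.4615


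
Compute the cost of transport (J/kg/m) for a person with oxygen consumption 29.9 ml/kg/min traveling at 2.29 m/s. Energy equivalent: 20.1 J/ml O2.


Power per kg = VO2 * 20.1 / 60
Power per kg = 29.9 * 20.1 / 60 = 10.0165 W/kg
Cost = power_per_kg / speed
Cost = 10.0165 / 2.29
Cost = 4.3740


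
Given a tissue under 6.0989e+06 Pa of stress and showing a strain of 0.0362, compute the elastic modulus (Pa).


E = stress / strain
E = 6.0989e+06 / 0.0362
E = 1.6848e+08


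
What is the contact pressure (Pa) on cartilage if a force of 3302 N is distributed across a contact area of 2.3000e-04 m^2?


P = F / A
P = 3302 / 2.3000e-04
P = 1.4357e+07


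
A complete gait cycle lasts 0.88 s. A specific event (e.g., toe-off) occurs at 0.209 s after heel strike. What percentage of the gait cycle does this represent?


pct = (event_time / cycle_time) * 100
pct = (0.209 / 0.88) * 100
ratio = 0.2375
pct = 23.7500


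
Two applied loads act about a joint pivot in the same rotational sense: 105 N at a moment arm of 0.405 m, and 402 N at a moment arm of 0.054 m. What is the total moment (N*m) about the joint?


M = F1 * d1 + F2 * d2
M = 105 * 0.405 + 402 * 0.054
M = 42.5250 + 21.7080
M = 64.2330


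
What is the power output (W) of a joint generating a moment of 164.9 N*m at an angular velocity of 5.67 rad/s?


P = M * omega
P = 164.9 * 5.67
P = 934.9830


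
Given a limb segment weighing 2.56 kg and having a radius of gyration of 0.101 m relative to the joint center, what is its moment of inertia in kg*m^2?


I = m * k^2
I = 2.56 * 0.101^2
k^2 = 0.0102
I = 0.0261


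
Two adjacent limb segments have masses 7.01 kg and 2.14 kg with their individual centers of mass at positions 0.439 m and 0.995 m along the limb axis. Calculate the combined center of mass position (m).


COM = (m1*x1 + m2*x2) / (m1 + m2)
COM = (7.01*0.439 + 2.14*0.995) / (7.01 + 2.14)
Numerator = 5.2067
Denominator = 9.1500
COM = 0.5690


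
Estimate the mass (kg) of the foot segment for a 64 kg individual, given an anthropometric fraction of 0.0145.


m_segment = body_mass * fraction
m_segment = 64 * 0.0145
m_segment = 0.9280


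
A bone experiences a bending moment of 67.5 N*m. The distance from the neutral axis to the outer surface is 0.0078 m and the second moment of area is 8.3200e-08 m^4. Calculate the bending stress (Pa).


sigma = M * c / I
sigma = 67.5 * 0.0078 / 8.3200e-08
M * c = 0.5265
sigma = 6.3281e+06


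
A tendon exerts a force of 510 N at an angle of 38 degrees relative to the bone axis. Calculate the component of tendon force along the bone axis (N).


F_eff = F_tendon * cos(theta)
theta = 38 deg = 0.6632 rad
cos(theta) = 0.7880
F_eff = 510 * 0.7880
F_eff = 401.8855


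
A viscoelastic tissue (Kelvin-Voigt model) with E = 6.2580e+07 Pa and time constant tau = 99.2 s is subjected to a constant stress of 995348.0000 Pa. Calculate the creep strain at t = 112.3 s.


epsilon(t) = (sigma/E) * (1 - exp(-t/tau))
sigma/E = 995348.0000 / 6.2580e+07 = 0.0159
exp(-t/tau) = exp(-112.3 / 99.2) = 0.3224
epsilon = 0.0159 * (1 - 0.3224)
epsilon = 0.0108


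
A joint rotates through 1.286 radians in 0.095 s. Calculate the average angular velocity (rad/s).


omega = delta_theta / delta_t
omega = 1.286 / 0.095
omega = 13.5368


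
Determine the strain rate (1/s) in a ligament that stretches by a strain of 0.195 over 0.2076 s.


strain_rate = delta_strain / delta_t
strain_rate = 0.195 / 0.2076
strain_rate = 0.9393


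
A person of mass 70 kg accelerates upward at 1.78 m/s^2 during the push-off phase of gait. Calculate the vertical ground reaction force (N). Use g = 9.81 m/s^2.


GRF = m * (g + a)
GRF = 70 * (9.81 + 1.78)
GRF = 70 * 11.5900
GRF = 811.3000


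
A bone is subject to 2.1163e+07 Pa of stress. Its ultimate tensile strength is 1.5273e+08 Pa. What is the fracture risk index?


FRI = applied / ultimate
FRI = 2.1163e+07 / 1.5273e+08
FRI = 0.1386


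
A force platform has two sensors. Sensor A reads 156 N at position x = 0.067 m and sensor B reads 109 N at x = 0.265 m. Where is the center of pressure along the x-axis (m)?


COP_x = (F1*x1 + F2*x2) / (F1 + F2)
COP_x = (156*0.067 + 109*0.265) / (156 + 109)
Numerator = 39.3370
Denominator = 265
COP_x = 0.1484


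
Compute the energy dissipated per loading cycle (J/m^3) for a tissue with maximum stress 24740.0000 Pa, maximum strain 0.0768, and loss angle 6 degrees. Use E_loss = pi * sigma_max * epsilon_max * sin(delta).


E_loss = pi * sigma_max * epsilon_max * sin(delta)
delta = 6 deg = 0.1047 rad
sin(delta) = 0.1045
E_loss = pi * 24740.0000 * 0.0768 * 0.1045
E_loss = 623.9436


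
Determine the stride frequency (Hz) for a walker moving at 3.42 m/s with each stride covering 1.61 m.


f = v / stride_length
f = 3.42 / 1.61
f = 2.1242


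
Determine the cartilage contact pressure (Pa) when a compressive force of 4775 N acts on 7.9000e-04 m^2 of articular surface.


P = F / A
P = 4775 / 7.9000e-04
P = 6.0443e+06


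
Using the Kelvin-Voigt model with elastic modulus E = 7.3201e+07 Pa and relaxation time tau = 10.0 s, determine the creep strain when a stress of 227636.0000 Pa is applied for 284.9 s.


epsilon(t) = (sigma/E) * (1 - exp(-t/tau))
sigma/E = 227636.0000 / 7.3201e+07 = 0.0031
exp(-t/tau) = exp(-284.9 / 10.0) = 4.2359e-13
epsilon = 0.0031 * (1 - 4.2359e-13)
epsilon = 0.0031


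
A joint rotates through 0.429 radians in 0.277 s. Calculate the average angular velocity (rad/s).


omega = delta_theta / delta_t
omega = 0.429 / 0.277
omega = 1.5487


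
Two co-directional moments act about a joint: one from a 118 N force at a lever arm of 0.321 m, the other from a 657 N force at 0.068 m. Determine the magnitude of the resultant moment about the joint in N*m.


M = F1 * d1 + F2 * d2
M = 118 * 0.321 + 657 * 0.068
M = 37.8780 + 44.6760
M = 82.5540


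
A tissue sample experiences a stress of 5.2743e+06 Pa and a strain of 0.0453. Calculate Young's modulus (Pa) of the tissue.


E = stress / strain
E = 5.2743e+06 / 0.0453
E = 1.1643e+08


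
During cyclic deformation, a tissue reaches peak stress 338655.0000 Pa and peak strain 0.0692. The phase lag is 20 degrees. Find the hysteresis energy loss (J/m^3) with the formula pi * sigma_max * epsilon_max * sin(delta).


E_loss = pi * sigma_max * epsilon_max * sin(delta)
delta = 20 deg = 0.3491 rad
sin(delta) = 0.3420
E_loss = pi * 338655.0000 * 0.0692 * 0.3420
E_loss = 25180.5461


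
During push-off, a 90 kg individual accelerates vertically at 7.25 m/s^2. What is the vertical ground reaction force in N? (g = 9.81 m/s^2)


GRF = m * (g + a)
GRF = 90 * (9.81 + 7.25)
GRF = 90 * 17.0600
GRF = 1535.4000


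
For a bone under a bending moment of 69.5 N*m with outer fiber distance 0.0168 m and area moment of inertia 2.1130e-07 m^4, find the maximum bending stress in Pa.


sigma = M * c / I
sigma = 69.5 * 0.0168 / 2.1130e-07
M * c = 1.1676
sigma = 5.5258e+06


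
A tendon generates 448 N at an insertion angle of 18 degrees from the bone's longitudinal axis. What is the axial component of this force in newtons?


F_eff = F_tendon * cos(theta)
theta = 18 deg = 0.3142 rad
cos(theta) = 0.9511
F_eff = 448 * 0.9511
F_eff = 426.0733


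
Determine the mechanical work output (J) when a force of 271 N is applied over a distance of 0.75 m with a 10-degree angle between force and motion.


W = F * d * cos(theta)
theta = 10 deg = 0.1745 rad
cos(theta) = 0.9848
W = 271 * 0.75 * 0.9848
W = 200.1622


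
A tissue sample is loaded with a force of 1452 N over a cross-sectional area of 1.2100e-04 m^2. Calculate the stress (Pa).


stress = F / A
stress = 1452 / 1.2100e-04
stress = 1.2000e+07


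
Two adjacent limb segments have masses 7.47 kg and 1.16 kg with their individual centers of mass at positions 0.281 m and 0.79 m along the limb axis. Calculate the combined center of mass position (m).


COM = (m1*x1 + m2*x2) / (m1 + m2)
COM = (7.47*0.281 + 1.16*0.79) / (7.47 + 1.16)
Numerator = 3.0155
Denominator = 8.6300
COM = 0.3494


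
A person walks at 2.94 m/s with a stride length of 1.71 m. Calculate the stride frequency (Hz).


f = v / stride_length
f = 2.94 / 1.71
f = 1.7193


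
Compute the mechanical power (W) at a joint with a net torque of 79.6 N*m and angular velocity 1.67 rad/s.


P = M * omega
P = 79.6 * 1.67
P = 132.9320


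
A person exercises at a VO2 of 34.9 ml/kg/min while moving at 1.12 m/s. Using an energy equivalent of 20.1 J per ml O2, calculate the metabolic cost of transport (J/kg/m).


Power per kg = VO2 * 20.1 / 60
Power per kg = 34.9 * 20.1 / 60 = 11.6915 W/kg
Cost = power_per_kg / speed
Cost = 11.6915 / 1.12
Cost = 10.4388
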